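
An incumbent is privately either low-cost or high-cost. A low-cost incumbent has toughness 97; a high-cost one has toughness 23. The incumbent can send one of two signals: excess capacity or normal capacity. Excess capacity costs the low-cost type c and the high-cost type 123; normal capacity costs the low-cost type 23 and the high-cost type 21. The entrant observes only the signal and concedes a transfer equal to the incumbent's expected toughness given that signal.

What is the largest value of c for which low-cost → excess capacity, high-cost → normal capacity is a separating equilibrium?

Under separation: excess capacity → low-cost (pays 97); normal capacity → high-cost (pays 23).
High-cost: 23 − 21 = 2 ≥ 97 − 123 = -26. Holds regardless of c. ✓
Low-cost: 97 − c ≥ 23 − 23, so c ≤ 97 − 0 = 97.

97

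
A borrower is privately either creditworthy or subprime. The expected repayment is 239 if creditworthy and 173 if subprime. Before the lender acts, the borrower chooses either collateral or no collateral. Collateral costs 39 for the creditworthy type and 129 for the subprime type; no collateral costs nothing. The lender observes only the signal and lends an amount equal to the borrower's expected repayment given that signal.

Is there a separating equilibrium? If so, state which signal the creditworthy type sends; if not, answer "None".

collateral

Try creditworthy → collateral, subprime → no collateral:
  If types separate, collateral earns payment 239 and no collateral earns 173.
  Creditworthy: collateral gives 239 − 39 = 200; no collateral gives 173 − 0 = 173. No deviation. ✓
  Subprime: no collateral gives 173 − 0 = 173; collateral gives 239 − 129 = 110. No deviation. ✓
Both hold — the creditworthy type sends collateral.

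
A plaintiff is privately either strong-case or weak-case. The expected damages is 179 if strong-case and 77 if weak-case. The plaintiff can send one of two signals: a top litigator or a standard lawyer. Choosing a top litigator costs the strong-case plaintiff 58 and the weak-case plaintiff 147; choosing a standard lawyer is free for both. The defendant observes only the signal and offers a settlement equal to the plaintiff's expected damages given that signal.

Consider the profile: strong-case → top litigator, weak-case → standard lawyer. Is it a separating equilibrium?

Yes

If types separate, top litigator earns payment 179 and standard lawyer earns 77.
Strong-case: top litigator gives 179 − 58 = 121; standard lawyer gives 77 − 0 = 77. No deviation. ✓
Weak-case: standard lawyer gives 77 − 0 = 77; top litigator gives 179 − 147 = 32. No deviation. ✓
Neither type gains from mimicking the other.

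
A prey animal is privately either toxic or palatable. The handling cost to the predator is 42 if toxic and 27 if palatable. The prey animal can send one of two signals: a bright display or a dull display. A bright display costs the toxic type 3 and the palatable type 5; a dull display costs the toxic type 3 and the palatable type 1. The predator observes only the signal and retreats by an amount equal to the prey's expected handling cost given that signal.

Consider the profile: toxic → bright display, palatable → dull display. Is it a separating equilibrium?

No

If types separate, bright display earns payment 42 and dull display earns 27.
Toxic: bright display gives 42 − 3 = 39; dull display gives 27 − 3 = 24. No deviation. ✓
Palatable: dull display gives 27 − 1 = 26; bright display gives 42 − 5 = 37. Would deviate. ✗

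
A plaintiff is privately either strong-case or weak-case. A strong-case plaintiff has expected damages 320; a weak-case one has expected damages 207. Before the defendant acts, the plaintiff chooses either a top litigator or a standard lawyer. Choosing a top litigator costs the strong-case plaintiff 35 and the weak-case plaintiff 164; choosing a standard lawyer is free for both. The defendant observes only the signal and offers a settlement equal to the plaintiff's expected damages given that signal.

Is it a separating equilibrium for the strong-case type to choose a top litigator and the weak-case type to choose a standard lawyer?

If types separate, top litigator earns payment 320 and standard lawyer earns 207.
Strong-case: top litigator gives 320 − 35 = 285; standard lawyer gives 207 − 0 = 207. No deviation. ✓
Weak-case: standard lawyer gives 207 − 0 = 207; top litigator gives 320 − 164 = 156. No deviation. ✓
Neither type gains from mimicking the other.

Yes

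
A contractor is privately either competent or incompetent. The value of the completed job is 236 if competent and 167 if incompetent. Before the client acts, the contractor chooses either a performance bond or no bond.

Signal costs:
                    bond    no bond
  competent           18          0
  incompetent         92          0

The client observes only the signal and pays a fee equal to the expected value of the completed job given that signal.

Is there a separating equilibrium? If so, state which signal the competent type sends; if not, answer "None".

bond

Try competent → bond, incompetent → no bond:
  If types separate, bond earns payment 236 and no bond earns 167.
  Competent: bond gives 236 − 18 = 218; no bond gives 167 − 0 = 167. No deviation. ✓
  Incompetent: no bond gives 167 − 0 = 167; bond gives 236 − 92 = 144. No deviation. ✓
Both hold — the competent type sends bond.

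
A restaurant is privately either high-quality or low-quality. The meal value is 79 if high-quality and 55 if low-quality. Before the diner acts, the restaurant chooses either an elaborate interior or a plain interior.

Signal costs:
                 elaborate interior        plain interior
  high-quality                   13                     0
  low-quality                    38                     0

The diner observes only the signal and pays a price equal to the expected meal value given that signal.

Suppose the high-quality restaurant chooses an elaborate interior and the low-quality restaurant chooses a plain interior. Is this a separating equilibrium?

Under separation the diner infers type exactly: elaborate interior → high-quality (pays 79), plain interior → low-quality (pays 55).
High-quality: elaborate interior gives 79 − 13 = 66; plain interior gives 55 − 0 = 55. No deviation. ✓
Low-quality: plain interior gives 55 − 0 = 55; elaborate interior gives 79 − 38 = 41. No deviation. ✓
Neither type gains from mimicking the other.

Yes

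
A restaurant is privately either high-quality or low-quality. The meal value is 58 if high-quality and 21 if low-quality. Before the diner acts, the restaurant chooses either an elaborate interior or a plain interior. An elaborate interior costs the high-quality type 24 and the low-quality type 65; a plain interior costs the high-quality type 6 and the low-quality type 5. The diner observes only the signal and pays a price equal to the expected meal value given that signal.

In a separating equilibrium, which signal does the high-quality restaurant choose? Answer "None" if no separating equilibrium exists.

Try high-quality → elaborate interior, low-quality → plain interior:
  If types separate, elaborate interior earns payment 58 and plain interior earns 21.
  High-quality: elaborate interior gives 58 − 24 = 34; plain interior gives 21 − 6 = 15. No deviation. ✓
  Low-quality: plain interior gives 21 − 5 = 16; elaborate interior gives 58 − 65 = -7. No deviation. ✓
Both hold — the high-quality type sends elaborate interior.

elaborate interior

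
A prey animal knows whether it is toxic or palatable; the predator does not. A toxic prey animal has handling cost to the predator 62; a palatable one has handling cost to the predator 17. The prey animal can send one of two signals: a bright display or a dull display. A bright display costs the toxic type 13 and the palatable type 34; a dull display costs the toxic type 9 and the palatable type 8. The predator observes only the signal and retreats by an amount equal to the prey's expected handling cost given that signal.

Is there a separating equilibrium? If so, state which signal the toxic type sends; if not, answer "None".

None

Try toxic → bright display, palatable → dull display:
  Under separation the predator infers type exactly: bright display → toxic (pays 62), dull display → palatable (pays 17).
  Toxic: bright display gives 62 − 13 = 49; dull display gives 17 − 9 = 8. No deviation. ✓
  Palatable: dull display gives 17 − 8 = 9; bright display gives 62 − 34 = 28. Would deviate. ✗
Try toxic → dull display, palatable → bright display:
  Under separation the predator infers type exactly: dull display → toxic (pays 62), bright display → palatable (pays 17).
  Toxic: dull display gives 62 − 9 = 53; bright display gives 17 − 13 = 4. No deviation. ✓
  Palatable: bright display gives 17 − 34 = -17; dull display gives 62 − 8 = 54. Would deviate. ✗
Neither assignment is incentive-compatible.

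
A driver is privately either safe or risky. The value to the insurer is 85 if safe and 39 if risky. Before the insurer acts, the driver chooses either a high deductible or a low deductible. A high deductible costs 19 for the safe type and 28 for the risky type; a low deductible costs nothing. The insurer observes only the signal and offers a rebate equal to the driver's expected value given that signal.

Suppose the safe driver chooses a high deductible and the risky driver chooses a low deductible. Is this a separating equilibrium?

No

Under separation the insurer infers type exactly: high deductible → safe (pays 85), low deductible → risky (pays 39).
Safe: high deductible gives 85 − 19 = 66; low deductible gives 39 − 0 = 39. No deviation. ✓
Risky: low deductible gives 39 − 0 = 39; high deductible gives 85 − 28 = 57. Would deviate. ✗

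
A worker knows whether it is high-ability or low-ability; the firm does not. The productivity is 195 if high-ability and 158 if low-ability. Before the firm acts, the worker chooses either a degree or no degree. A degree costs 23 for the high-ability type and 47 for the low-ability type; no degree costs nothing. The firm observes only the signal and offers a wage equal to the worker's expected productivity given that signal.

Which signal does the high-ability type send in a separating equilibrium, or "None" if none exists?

Try high-ability → degree, low-ability → no degree:
  If types separate, degree earns payment 195 and no degree earns 158.
  High-ability: degree gives 195 − 23 = 172; no degree gives 158 − 0 = 158. No deviation. ✓
  Low-ability: no degree gives 158 − 0 = 158; degree gives 195 − 47 = 148. No deviation. ✓
Both hold — the high-ability type sends degree.

degree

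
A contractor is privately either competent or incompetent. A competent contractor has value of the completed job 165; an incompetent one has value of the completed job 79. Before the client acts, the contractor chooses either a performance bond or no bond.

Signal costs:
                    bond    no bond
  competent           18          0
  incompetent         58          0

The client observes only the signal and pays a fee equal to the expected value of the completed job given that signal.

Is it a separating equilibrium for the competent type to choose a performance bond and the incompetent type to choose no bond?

No

If types separate, bond earns payment 165 and no bond earns 79.
Competent: bond gives 165 − 18 = 147; no bond gives 79 − 0 = 79. No deviation. ✓
Incompetent: no bond gives 79 − 0 = 79; bond gives 165 − 58 = 107. Would deviate. ✗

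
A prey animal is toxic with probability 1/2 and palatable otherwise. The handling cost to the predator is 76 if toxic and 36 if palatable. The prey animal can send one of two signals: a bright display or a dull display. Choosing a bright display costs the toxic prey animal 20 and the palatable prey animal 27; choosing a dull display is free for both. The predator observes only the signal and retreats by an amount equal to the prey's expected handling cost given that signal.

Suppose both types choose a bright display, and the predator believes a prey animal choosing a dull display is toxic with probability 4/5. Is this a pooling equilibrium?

At the pooled signal (bright display) the predator holds the prior 1/2 and pays 1/2·76 + 1/2·36 = 56. Off-path (dull display) belief 4/5 gives 4/5·76 + 1/5·36 = 68.
Toxic: bright display gives 56 − 20 = 36; dull display gives 68 − 0 = 68. Deviates. ✗
Palatable: bright display gives 56 − 27 = 29; dull display gives 68 − 0 = 68. Deviates. ✗

No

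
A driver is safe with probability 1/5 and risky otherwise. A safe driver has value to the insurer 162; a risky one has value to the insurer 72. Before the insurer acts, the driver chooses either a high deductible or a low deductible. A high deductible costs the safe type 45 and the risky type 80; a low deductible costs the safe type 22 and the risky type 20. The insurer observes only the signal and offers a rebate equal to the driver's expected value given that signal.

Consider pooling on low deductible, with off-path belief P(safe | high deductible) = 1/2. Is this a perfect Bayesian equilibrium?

No

At the pooled signal (low deductible) the insurer holds the prior 1/5 and pays 1/5·162 + 4/5·72 = 90. Off-path (high deductible) belief 1/2 gives 1/2·162 + 1/2·72 = 117.
Safe: low deductible gives 90 − 22 = 68; high deductible gives 117 − 45 = 72. Deviates. ✗
Risky: low deductible gives 90 − 20 = 70; high deductible gives 117 − 80 = 37. Stays. ✓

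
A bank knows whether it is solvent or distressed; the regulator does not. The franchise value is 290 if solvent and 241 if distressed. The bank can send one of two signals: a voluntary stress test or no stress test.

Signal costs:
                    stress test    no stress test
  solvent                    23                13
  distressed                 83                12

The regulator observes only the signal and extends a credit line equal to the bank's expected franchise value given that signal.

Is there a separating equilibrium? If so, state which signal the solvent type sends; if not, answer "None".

Try solvent → stress test, distressed → no stress test:
  Under separation the regulator infers type exactly: stress test → solvent (pays 290), no stress test → distressed (pays 241).
  Solvent: stress test gives 290 − 23 = 267; no stress test gives 241 − 13 = 228. No deviation. ✓
  Distressed: no stress test gives 241 − 12 = 229; stress test gives 290 − 83 = 207. No deviation. ✓
Both hold — the solvent type sends stress test.

stress test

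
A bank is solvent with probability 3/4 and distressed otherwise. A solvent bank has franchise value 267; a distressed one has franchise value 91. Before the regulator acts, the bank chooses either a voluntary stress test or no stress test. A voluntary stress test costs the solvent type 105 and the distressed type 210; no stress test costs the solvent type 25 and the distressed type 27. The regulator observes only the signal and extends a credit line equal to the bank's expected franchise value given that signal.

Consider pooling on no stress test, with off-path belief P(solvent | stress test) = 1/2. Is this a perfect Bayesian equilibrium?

At the pooled signal (no stress test) the regulator holds the prior 3/4 and pays 3/4·267 + 1/4·91 = 223. Off-path (stress test) belief 1/2 gives 1/2·267 + 1/2·91 = 179.
Solvent: no stress test gives 223 − 25 = 198; stress test gives 179 − 105 = 74. Stays. ✓
Distressed: no stress test gives 223 − 27 = 196; stress test gives 179 − 210 = -31. Stays. ✓

Yes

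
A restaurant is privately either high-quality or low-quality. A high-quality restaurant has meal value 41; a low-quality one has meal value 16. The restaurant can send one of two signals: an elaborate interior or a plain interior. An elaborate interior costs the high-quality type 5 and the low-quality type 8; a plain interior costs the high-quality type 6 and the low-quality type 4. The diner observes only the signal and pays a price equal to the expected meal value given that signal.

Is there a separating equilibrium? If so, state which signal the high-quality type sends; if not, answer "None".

None

Try high-quality → elaborate interior, low-quality → plain interior:
  If types separate, elaborate interior earns payment 41 and plain interior earns 16.
  High-quality: elaborate interior gives 41 − 5 = 36; plain interior gives 16 − 6 = 10. No deviation. ✓
  Low-quality: plain interior gives 16 − 4 = 12; elaborate interior gives 41 − 8 = 33. Would deviate. ✗
Try high-quality → plain interior, low-quality → elaborate interior:
  If types separate, plain interior earns payment 41 and elaborate interior earns 16.
  High-quality: plain interior gives 41 − 6 = 35; elaborate interior gives 16 − 5 = 11. No deviation. ✓
  Low-quality: elaborate interior gives 16 − 8 = 8; plain interior gives 41 − 4 = 37. Would deviate. ✗
Neither assignment is incentive-compatible.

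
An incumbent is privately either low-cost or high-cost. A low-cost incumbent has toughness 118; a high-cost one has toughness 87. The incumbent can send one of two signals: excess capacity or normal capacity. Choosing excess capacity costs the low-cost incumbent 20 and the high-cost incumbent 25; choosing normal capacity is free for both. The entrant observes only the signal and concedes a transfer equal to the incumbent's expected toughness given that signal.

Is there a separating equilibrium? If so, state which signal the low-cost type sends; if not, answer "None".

None

Try low-cost → excess capacity, high-cost → normal capacity:
  If types separate, excess capacity earns payment 118 and normal capacity earns 87.
  Low-cost: excess capacity gives 118 − 20 = 98; normal capacity gives 87 − 0 = 87. No deviation. ✓
  High-cost: normal capacity gives 87 − 0 = 87; excess capacity gives 118 − 25 = 93. Would deviate. ✗
Try low-cost → normal capacity, high-cost → excess capacity:
  If types separate, normal capacity earns payment 118 and excess capacity earns 87.
  Low-cost: normal capacity gives 118 − 0 = 118; excess capacity gives 87 − 20 = 67. No deviation. ✓
  High-cost: excess capacity gives 87 − 25 = 62; normal capacity gives 118 − 0 = 118. Would deviate. ✗
Neither assignment is incentive-compatible.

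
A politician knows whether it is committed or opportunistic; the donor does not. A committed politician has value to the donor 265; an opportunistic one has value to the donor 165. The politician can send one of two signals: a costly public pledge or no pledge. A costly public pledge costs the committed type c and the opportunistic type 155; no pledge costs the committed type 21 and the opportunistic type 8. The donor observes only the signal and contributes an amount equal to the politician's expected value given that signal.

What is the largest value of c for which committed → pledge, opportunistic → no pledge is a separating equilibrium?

Under separation: pledge → committed (pays 265); no pledge → opportunistic (pays 165).
Opportunistic: 165 − 8 = 157 ≥ 265 − 155 = 110. Holds regardless of c. ✓
Committed: 265 − c ≥ 165 − 21, so c ≤ 265 − 144 = 121.

121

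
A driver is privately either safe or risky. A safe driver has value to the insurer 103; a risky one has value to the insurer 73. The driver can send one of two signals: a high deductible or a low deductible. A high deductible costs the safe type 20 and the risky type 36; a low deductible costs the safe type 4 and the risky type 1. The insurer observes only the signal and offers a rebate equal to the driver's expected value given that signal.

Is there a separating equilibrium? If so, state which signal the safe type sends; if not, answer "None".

high deductible

Try safe → high deductible, risky → low deductible:
  If types separate, high deductible earns payment 103 and low deductible earns 73.
  Safe: high deductible gives 103 − 20 = 83; low deductible gives 73 − 4 = 69. No deviation. ✓
  Risky: low deductible gives 73 − 1 = 72; high deductible gives 103 − 36 = 67. No deviation. ✓
Both hold — the safe type sends high deductible.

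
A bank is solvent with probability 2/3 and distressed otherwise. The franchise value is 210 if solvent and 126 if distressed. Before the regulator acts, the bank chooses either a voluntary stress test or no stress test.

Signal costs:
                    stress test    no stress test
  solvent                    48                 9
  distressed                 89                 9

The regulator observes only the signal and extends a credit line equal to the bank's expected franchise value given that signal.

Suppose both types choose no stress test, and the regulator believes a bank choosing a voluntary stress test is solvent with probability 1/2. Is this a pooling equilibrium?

On the equilibrium path (no stress test) the regulator holds the prior 2/3 and pays 2/3·210 + 1/3·126 = 182. Off-path (stress test) belief 1/2 gives 1/2·210 + 1/2·126 = 168.
Solvent: no stress test gives 182 − 9 = 173; stress test gives 168 − 48 = 120. Stays. ✓
Distressed: no stress test gives 182 − 9 = 173; stress test gives 168 − 89 = 79. Stays. ✓
Beliefs are Bayes-consistent on-path and both types best-respond.

Yes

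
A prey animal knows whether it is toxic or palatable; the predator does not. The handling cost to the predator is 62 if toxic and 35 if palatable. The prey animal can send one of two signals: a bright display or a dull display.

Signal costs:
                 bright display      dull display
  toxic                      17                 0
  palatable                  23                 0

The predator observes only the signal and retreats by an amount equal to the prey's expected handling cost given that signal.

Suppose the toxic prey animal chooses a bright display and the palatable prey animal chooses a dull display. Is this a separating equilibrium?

No

Under separation the predator infers type exactly: bright display → toxic (pays 62), dull display → palatable (pays 35).
Toxic: bright display gives 62 − 17 = 45; dull display gives 35 − 0 = 35. No deviation. ✓
Palatable: dull display gives 35 − 0 = 35; bright display gives 62 − 23 = 39. Would deviate. ✗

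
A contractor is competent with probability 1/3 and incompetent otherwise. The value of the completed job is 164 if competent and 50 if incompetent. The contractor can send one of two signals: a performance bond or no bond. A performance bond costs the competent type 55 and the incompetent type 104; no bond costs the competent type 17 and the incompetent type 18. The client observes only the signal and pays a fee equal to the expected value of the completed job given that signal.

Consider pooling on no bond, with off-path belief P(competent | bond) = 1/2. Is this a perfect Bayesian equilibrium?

At the pooled signal (no bond) the client holds the prior 1/3 and pays 1/3·164 + 2/3·50 = 88. Off-path (bond) belief 1/2 gives 1/2·164 + 1/2·50 = 107.
Competent: no bond gives 88 − 17 = 71; bond gives 107 − 55 = 52. Stays. ✓
Incompetent: no bond gives 88 − 18 = 70; bond gives 107 − 104 = 3. Stays. ✓

Yes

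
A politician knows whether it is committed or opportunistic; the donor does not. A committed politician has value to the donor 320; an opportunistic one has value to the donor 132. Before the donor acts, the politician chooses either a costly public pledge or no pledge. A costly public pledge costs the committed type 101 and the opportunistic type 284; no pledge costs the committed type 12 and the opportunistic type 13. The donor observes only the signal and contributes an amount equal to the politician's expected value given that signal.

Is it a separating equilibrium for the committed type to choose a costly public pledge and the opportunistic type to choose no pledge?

Yes

Under separation the donor infers type exactly: pledge → committed (pays 320), no pledge → opportunistic (pays 132).
Committed: pledge gives 320 − 101 = 219; no pledge gives 132 − 12 = 120. No deviation. ✓
Opportunistic: no pledge gives 132 − 13 = 119; pledge gives 320 − 284 = 36. No deviation. ✓
Both incentive constraints hold.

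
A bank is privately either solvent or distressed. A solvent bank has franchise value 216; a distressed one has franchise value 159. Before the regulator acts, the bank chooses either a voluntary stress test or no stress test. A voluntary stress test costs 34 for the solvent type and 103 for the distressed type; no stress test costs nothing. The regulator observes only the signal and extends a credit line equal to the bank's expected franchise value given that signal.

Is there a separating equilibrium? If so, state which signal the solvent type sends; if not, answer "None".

Try solvent → stress test, distressed → no stress test:
  Under separation the regulator infers type exactly: stress test → solvent (pays 216), no stress test → distressed (pays 159).
  Solvent: stress test gives 216 − 34 = 182; no stress test gives 159 − 0 = 159. No deviation. ✓
  Distressed: no stress test gives 159 − 0 = 159; stress test gives 216 − 103 = 113. No deviation. ✓
Both hold — the solvent type sends stress test.

stress test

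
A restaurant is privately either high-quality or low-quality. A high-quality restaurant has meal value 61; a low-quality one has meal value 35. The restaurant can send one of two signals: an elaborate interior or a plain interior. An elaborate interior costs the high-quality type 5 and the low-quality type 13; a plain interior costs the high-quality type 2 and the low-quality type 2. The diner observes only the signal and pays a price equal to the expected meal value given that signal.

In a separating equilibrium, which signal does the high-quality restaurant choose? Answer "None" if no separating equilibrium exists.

Try high-quality → elaborate interior, low-quality → plain interior:
  If types separate, elaborate interior earns payment 61 and plain interior earns 35.
  High-quality: elaborate interior gives 61 − 5 = 56; plain interior gives 35 − 2 = 33. No deviation. ✓
  Low-quality: plain interior gives 35 − 2 = 33; elaborate interior gives 61 − 13 = 48. Would deviate. ✗
Try high-quality → plain interior, low-quality → elaborate interior:
  If types separate, plain interior earns payment 61 and elaborate interior earns 35.
  High-quality: plain interior gives 61 − 2 = 59; elaborate interior gives 35 − 5 = 30. No deviation. ✓
  Low-quality: elaborate interior gives 35 − 13 = 22; plain interior gives 61 − 2 = 59. Would deviate. ✗
Neither assignment is incentive-compatible.

None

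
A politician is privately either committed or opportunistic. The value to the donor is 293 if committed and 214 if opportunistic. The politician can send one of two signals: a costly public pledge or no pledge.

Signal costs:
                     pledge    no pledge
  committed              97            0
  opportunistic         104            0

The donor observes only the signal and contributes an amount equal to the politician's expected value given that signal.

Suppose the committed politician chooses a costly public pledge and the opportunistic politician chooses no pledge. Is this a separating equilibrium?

No

If types separate, pledge earns payment 293 and no pledge earns 214.
Committed: pledge gives 293 − 97 = 196; no pledge gives 214 − 0 = 214. Would deviate. ✗
Opportunistic: no pledge gives 214 − 0 = 214; pledge gives 293 − 104 = 189. No deviation. ✓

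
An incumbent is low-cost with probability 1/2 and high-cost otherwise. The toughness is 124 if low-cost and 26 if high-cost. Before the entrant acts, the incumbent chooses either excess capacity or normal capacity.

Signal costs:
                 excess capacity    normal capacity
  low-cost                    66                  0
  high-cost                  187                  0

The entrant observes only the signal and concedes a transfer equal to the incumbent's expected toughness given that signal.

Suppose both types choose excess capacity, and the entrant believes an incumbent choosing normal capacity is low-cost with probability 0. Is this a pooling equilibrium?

No

At the pooled signal (excess capacity) the entrant holds the prior 1/2 and pays 1/2·124 + 1/2·26 = 75. Off-path (normal capacity) belief 0 gives 0·124 + 1·26 = 26.
Low-cost: excess capacity gives 75 − 66 = 9; normal capacity gives 26 − 0 = 26. Deviates. ✗
High-cost: excess capacity gives 75 − 187 = -112; normal capacity gives 26 − 0 = 26. Deviates. ✗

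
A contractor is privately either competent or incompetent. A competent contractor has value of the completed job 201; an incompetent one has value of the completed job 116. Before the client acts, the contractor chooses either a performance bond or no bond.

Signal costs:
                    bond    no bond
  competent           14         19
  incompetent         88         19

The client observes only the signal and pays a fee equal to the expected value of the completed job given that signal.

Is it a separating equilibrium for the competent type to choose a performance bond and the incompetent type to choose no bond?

If types separate, bond earns payment 201 and no bond earns 116.
Competent: bond gives 201 − 14 = 187; no bond gives 116 − 19 = 97. No deviation. ✓
Incompetent: no bond gives 116 − 19 = 97; bond gives 201 − 88 = 113. Would deviate. ✗

No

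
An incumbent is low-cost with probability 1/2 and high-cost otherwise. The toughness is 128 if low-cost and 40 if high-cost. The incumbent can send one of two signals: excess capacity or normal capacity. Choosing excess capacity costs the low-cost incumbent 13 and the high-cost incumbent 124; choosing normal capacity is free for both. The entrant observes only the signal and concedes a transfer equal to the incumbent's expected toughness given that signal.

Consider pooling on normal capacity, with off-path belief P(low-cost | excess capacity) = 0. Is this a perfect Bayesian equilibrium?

Yes

At the pooled signal (normal capacity) the entrant holds the prior 1/2 and pays 1/2·128 + 1/2·40 = 84. Off-path (excess capacity) belief 0 gives 0·128 + 1·40 = 40.
Low-cost: normal capacity gives 84 − 0 = 84; excess capacity gives 40 − 13 = 27. Stays. ✓
High-cost: normal capacity gives 84 − 0 = 84; excess capacity gives 40 − 124 = -84. Stays. ✓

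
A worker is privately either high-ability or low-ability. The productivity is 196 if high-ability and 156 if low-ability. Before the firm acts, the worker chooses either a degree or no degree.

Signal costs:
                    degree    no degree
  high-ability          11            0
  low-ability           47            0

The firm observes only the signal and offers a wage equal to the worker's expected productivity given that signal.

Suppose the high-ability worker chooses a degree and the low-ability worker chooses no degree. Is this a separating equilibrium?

If types separate, degree earns payment 196 and no degree earns 156.
High-ability: degree gives 196 − 11 = 185; no degree gives 156 − 0 = 156. No deviation. ✓
Low-ability: no degree gives 156 − 0 = 156; degree gives 196 − 47 = 149. No deviation. ✓
Neither type gains from mimicking the other.

Yes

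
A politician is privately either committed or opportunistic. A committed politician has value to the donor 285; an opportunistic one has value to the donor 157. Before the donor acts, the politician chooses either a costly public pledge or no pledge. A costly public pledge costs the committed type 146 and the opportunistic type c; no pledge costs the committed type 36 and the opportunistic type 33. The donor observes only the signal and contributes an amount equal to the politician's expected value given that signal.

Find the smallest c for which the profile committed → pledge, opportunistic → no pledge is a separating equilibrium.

Under separation: pledge → committed (pays 285); no pledge → opportunistic (pays 157).
Committed: 285 − 146 = 139 ≥ 157 − 36 = 121. Holds regardless of c. ✓
Opportunistic: 157 − 33 ≥ 285 − c, so c ≥ 285 − 124 = 161.

161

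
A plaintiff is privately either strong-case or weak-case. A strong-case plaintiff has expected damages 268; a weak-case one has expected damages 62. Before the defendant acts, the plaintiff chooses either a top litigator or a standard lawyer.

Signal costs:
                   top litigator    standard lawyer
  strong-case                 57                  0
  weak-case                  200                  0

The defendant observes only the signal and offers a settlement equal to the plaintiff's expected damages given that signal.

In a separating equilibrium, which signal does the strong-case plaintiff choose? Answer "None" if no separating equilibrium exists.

None

Try strong-case → top litigator, weak-case → standard lawyer:
  If types separate, top litigator earns payment 268 and standard lawyer earns 62.
  Strong-case: top litigator gives 268 − 57 = 211; standard lawyer gives 62 − 0 = 62. No deviation. ✓
  Weak-case: standard lawyer gives 62 − 0 = 62; top litigator gives 268 − 200 = 68. Would deviate. ✗
Try strong-case → standard lawyer, weak-case → top litigator:
  If types separate, standard lawyer earns payment 268 and top litigator earns 62.
  Strong-case: standard lawyer gives 268 − 0 = 268; top litigator gives 62 − 57 = 5. No deviation. ✓
  Weak-case: top litigator gives 62 − 200 = -138; standard lawyer gives 268 − 0 = 268. Would deviate. ✗
Neither assignment is incentive-compatible.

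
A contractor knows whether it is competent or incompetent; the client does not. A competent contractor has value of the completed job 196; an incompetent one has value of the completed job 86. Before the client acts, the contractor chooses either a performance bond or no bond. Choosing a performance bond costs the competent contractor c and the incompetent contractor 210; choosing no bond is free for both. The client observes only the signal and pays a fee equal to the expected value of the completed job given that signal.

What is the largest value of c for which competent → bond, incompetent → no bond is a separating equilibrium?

110

Under separation: bond → competent (pays 196); no bond → incompetent (pays 86).
Incompetent: 86 − 0 = 86 ≥ 196 − 210 = -14. Holds regardless of c. ✓
Competent: 196 − c ≥ 86 − 0, so c ≤ 196 − 86 = 110.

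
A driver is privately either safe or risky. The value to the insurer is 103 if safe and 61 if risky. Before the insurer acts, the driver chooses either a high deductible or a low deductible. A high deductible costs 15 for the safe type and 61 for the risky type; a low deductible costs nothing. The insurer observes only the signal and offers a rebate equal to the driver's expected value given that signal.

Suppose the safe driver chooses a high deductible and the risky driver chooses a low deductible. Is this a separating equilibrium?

Under separation the insurer infers type exactly: high deductible → safe (pays 103), low deductible → risky (pays 61).
Safe: high deductible gives 103 − 15 = 88; low deductible gives 61 − 0 = 61. No deviation. ✓
Risky: low deductible gives 61 − 0 = 61; high deductible gives 103 − 61 = 42. No deviation. ✓
Both incentive constraints hold.

Yes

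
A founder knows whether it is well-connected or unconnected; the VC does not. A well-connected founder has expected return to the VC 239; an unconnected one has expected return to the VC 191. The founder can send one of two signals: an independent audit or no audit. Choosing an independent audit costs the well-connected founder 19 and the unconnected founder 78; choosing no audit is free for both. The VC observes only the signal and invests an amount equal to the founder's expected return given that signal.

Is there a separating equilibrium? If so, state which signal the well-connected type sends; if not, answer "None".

audit

Try well-connected → audit, unconnected → no audit:
  If types separate, audit earns payment 239 and no audit earns 191.
  Well-connected: audit gives 239 − 19 = 220; no audit gives 191 − 0 = 191. No deviation. ✓
  Unconnected: no audit gives 191 − 0 = 191; audit gives 239 − 78 = 161. No deviation. ✓
Both hold — the well-connected type sends audit.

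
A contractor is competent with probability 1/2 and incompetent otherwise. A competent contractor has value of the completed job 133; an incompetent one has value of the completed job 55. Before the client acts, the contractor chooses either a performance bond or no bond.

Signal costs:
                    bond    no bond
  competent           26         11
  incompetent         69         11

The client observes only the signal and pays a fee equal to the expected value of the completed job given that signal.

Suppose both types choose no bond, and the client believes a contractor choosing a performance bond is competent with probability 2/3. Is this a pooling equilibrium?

On the equilibrium path (no bond) the client holds the prior 1/2 and pays 1/2·133 + 1/2·55 = 94. Off-path (bond) belief 2/3 gives 2/3·133 + 1/3·55 = 107.
Competent: no bond gives 94 − 11 = 83; bond gives 107 − 26 = 81. Stays. ✓
Incompetent: no bond gives 94 − 11 = 83; bond gives 107 − 69 = 38. Stays. ✓
Beliefs are Bayes-consistent on-path and both types best-respond.

Yes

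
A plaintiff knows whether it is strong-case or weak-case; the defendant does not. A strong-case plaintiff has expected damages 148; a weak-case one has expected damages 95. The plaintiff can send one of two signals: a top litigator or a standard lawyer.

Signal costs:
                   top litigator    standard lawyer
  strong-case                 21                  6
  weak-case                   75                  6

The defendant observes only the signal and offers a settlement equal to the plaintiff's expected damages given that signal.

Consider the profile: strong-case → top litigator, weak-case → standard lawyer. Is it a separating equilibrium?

Under separation the defendant infers type exactly: top litigator → strong-case (pays 148), standard lawyer → weak-case (pays 95).
Strong-case: top litigator gives 148 − 21 = 127; standard lawyer gives 95 − 6 = 89. No deviation. ✓
Weak-case: standard lawyer gives 95 − 6 = 89; top litigator gives 148 − 75 = 73. No deviation. ✓
Neither type gains from mimicking the other.

Yes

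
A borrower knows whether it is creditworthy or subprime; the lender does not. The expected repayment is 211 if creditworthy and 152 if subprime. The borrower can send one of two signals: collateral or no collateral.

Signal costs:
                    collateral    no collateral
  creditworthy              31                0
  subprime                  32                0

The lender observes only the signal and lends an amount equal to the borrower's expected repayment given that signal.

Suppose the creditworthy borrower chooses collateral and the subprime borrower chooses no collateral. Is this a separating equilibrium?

No

If types separate, collateral earns payment 211 and no collateral earns 152.
Creditworthy: collateral gives 211 − 31 = 180; no collateral gives 152 − 0 = 152. No deviation. ✓
Subprime: no collateral gives 152 − 0 = 152; collateral gives 211 − 32 = 179. Would deviate. ✗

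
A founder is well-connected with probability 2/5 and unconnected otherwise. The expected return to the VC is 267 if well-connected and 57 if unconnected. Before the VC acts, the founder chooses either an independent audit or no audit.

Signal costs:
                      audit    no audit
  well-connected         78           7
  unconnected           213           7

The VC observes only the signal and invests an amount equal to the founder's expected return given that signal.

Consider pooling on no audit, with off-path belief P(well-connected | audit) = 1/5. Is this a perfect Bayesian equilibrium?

At the pooled signal (no audit) the VC holds the prior 2/5 and pays 2/5·267 + 3/5·57 = 141. Off-path (audit) belief 1/5 gives 1/5·267 + 4/5·57 = 99.
Well-connected: no audit gives 141 − 7 = 134; audit gives 99 − 78 = 21. Stays. ✓
Unconnected: no audit gives 141 − 7 = 134; audit gives 99 − 213 = -114. Stays. ✓

Yes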